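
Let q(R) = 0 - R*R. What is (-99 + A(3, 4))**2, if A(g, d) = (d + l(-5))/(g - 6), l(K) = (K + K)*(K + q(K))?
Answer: 361201/9 ≈ 40133.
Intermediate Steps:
q(R) = -R**2 (q(R) = 0 - R**2 = -R**2)
l(K) = 2*K*(K - K**2) (l(K) = (K + K)*(K - K**2) = (2*K)*(K - K**2) = 2*K*(K - K**2))
A(g, d) = (300 + d)/(-6 + g) (A(g, d) = (d + 2*(-5)**2*(1 - 1*(-5)))/(g - 6) = (d + 2*25*(1 + 5))/(-6 + g) = (d + 2*25*6)/(-6 + g) = (d + 300)/(-6 + g) = (300 + d)/(-6 + g))
(-99 + A(3, 4))**2 = (-99 + (300 + 4)/(-6 + 3))**2 = (-99 + 304/(-3))**2 = (-99 - 1/3*304)**2 = (-99 - 304/3)**2 = (-601/3)**2 = 361201/9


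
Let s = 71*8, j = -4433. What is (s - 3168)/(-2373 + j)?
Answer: 1300/3403 ≈ 0.38202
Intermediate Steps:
s = 568
(s - 3168)/(-2373 + j) = (568 - 3168)/(-2373 - 4433) = -2600/(-6806) = -2600*(-1/6806) = 1300/3403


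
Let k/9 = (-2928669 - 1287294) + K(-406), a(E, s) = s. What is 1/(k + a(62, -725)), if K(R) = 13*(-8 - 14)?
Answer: -1/37946966 ≈ -2.6353e-8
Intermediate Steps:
K(R) = -286 (K(R) = 13*(-22) = -286)
k = -37946241 (k = 9*((-2928669 - 1287294) - 286) = 9*(-4215963 - 286) = 9*(-4216249) = -37946241)
1/(k + a(62, -725)) = 1/(-37946241 - 725) = 1/(-37946966) = -1/37946966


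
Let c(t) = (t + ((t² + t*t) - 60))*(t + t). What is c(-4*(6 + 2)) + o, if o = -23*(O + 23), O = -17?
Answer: -125322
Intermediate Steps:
o = -138 (o = -23*(-17 + 23) = -23*6 = -138)
c(t) = 2*t*(-60 + t + 2*t²) (c(t) = (t + ((t² + t²) - 60))*(2*t) = (t + (2*t² - 60))*(2*t) = (t + (-60 + 2*t²))*(2*t) = (-60 + t + 2*t²)*(2*t) = 2*t*(-60 + t + 2*t²))
c(-4*(6 + 2)) + o = 2*(-4*(6 + 2))*(-60 - 4*(6 + 2) + 2*(-4*(6 + 2))²) - 138 = 2*(-4*8)*(-60 - 4*8 + 2*(-4*8)²) - 138 = 2*(-32)*(-60 - 32 + 2*(-32)²) - 138 = 2*(-32)*(-60 - 32 + 2*1024) - 138 = 2*(-32)*(-60 - 32 + 2048) - 138 = 2*(-32)*1956 - 138 = -125184 - 138 = -125322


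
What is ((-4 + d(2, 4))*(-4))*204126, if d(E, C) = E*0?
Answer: 3266016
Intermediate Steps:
d(E, C) = 0
((-4 + d(2, 4))*(-4))*204126 = ((-4 + 0)*(-4))*204126 = -4*(-4)*204126 = 16*204126 = 3266016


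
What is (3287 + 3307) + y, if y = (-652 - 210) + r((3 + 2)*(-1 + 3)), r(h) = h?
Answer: 5742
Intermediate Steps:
y = -852 (y = (-652 - 210) + (3 + 2)*(-1 + 3) = -862 + 5*2 = -862 + 10 = -852)
(3287 + 3307) + y = (3287 + 3307) - 852 = 6594 - 852 = 5742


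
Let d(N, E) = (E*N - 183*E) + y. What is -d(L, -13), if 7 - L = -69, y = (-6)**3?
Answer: -1175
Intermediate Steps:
y = -216
L = 76 (L = 7 - 1*(-69) = 7 + 69 = 76)
d(N, E) = -216 - 183*E + E*N (d(N, E) = (E*N - 183*E) - 216 = (-183*E + E*N) - 216 = -216 - 183*E + E*N)
-d(L, -13) = -(-216 - 183*(-13) - 13*76) = -(-216 + 2379 - 988) = -1*1175 = -1175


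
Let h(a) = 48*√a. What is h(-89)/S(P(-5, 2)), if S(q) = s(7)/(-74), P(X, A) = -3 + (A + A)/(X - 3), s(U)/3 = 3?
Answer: -1184*I*√89/3 ≈ -3723.3*I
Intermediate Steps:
s(U) = 9 (s(U) = 3*3 = 9)
P(X, A) = -3 + 2*A/(-3 + X) (P(X, A) = -3 + (2*A)/(-3 + X) = -3 + 2*A/(-3 + X))
S(q) = -9/74 (S(q) = 9/(-74) = 9*(-1/74) = -9/74)
h(-89)/S(P(-5, 2)) = (48*√(-89))/(-9/74) = (48*(I*√89))*(-74/9) = (48*I*√89)*(-74/9) = -1184*I*√89/3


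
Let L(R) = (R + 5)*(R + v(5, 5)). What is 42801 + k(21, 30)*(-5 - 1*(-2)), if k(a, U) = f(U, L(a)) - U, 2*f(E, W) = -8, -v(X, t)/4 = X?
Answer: 42903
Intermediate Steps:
v(X, t) = -4*X
L(R) = (-20 + R)*(5 + R) (L(R) = (R + 5)*(R - 4*5) = (5 + R)*(R - 20) = (5 + R)*(-20 + R) = (-20 + R)*(5 + R))
f(E, W) = -4 (f(E, W) = (½)*(-8) = -4)
k(a, U) = -4 - U
42801 + k(21, 30)*(-5 - 1*(-2)) = 42801 + (-4 - 1*30)*(-5 - 1*(-2)) = 42801 + (-4 - 30)*(-5 + 2) = 42801 - 34*(-3) = 42801 + 102 = 42903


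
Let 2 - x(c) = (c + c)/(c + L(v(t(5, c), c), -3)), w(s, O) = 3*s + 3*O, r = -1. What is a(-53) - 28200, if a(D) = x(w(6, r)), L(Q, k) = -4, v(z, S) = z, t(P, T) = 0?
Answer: -310208/11 ≈ -28201.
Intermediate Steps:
w(s, O) = 3*O + 3*s
x(c) = 2 - 2*c/(-4 + c) (x(c) = 2 - (c + c)/(c - 4) = 2 - 2*c/(-4 + c))
a(D) = -8/11 (a(D) = -8/(-4 + (3*(-1) + 3*6)) = -8/(-4 + (-3 + 18)) = -8/(-4 + 15) = -8/11)
a(-53) - 28200 = -8/11 - 28200 = -310208/11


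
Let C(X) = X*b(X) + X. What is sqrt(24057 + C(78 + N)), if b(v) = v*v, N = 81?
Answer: sqrt(4043895) ≈ 2010.9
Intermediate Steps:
b(v) = v**2
C(X) = X + X**3 (C(X) = X*X**2 + X = X**3 + X = X + X**3)
sqrt(24057 + C(78 + N)) = sqrt(24057 + ((78 + 81) + (78 + 81)**3)) = sqrt(24057 + (159 + 159**3)) = sqrt(24057 + (159 + 4019679)) = sqrt(24057 + 4019838) = sqrt(4043895)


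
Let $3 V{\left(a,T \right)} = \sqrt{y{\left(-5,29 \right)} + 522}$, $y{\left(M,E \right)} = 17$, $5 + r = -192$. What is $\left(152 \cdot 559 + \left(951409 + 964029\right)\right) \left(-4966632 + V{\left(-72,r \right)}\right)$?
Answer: $-9935280452592 + 4667614 \sqrt{11} \approx -9.9353 \cdot 10^{12}$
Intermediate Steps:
$r = -197$ ($r = -5 - 192 = -197$)
$V{\left(a,T \right)} = \frac{7 \sqrt{11}}{3}$ ($V{\left(a,T \right)} = \frac{\sqrt{17 + 522}}{3} = \frac{\sqrt{539}}{3} = \frac{7 \sqrt{11}}{3}$)
$\left(152 \cdot 559 + \left(951409 + 964029\right)\right) \left(-4966632 + V{\left(-72,r \right)}\right) = \left(152 \cdot 559 + \left(951409 + 964029\right)\right) \left(-4966632 + \frac{7 \sqrt{11}}{3}\right) = \left(84968 + 1915438\right) \left(-4966632 + \frac{7 \sqrt{11}}{3}\right) = 2000406 \left(-4966632 + \frac{7 \sqrt{11}}{3}\right) = -9935280452592 + 4667614 \sqrt{11}$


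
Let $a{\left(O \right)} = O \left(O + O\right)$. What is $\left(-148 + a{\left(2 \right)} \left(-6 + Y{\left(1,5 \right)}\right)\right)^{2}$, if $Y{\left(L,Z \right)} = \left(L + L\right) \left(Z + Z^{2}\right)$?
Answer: $80656$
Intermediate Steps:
$Y{\left(L,Z \right)} = 2 L \left(Z + Z^{2}\right)$
$a{\left(O \right)} = 2 O^{2}$ ($a{\left(O \right)} = O 2 O = 2 O^{2}$)
$\left(-148 + a{\left(2 \right)} \left(-6 + Y{\left(1,5 \right)}\right)\right)^{2} = \left(-148 + 2 \cdot 2^{2} \left(-6 + 2 \cdot 1 \cdot 5 \left(1 + 5\right)\right)\right)^{2} = \left(-148 + 2 \cdot 4 \left(-6 + 2 \cdot 1 \cdot 5 \cdot 6\right)\right)^{2} = \left(-148 + 8 \left(-6 + 60\right)\right)^{2} = \left(-148 + 8 \cdot 54\right)^{2} = \left(-148 + 432\right)^{2} = 284^{2} = 80656$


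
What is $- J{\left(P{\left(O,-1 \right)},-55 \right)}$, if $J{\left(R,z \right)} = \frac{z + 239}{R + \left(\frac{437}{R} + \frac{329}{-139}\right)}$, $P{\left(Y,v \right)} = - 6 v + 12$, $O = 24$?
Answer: $- \frac{460368}{99857} \approx -4.6103$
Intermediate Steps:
$P{\left(Y,v \right)} = 12 - 6 v$
$J{\left(R,z \right)} = \frac{239 + z}{- \frac{329}{139} + R + \frac{437}{R}}$ ($J{\left(R,z \right)} = \frac{239 + z}{R + \left(\frac{437}{R} + 329 \left(- \frac{1}{139}\right)\right)} = \frac{239 + z}{R - \left(\frac{329}{139} - \frac{437}{R}\right)} = \frac{239 + z}{- \frac{329}{139} + R + \frac{437}{R}}$)
$- J{\left(P{\left(O,-1 \right)},-55 \right)} = - \frac{139 \left(12 - -6\right) \left(239 - 55\right)}{60743 - 329 \left(12 - -6\right) + 139 \left(12 - -6\right)^{2}} = - \frac{139 \left(12 + 6\right) 184}{60743 - 329 \left(12 + 6\right) + 139 \left(12 + 6\right)^{2}} = - \frac{139 \cdot 18 \cdot 184}{60743 - 5922 + 139 \cdot 18^{2}} = - \frac{139 \cdot 18 \cdot 184}{60743 - 5922 + 139 \cdot 324} = - \frac{139 \cdot 18 \cdot 184}{60743 - 5922 + 45036} = - \frac{139 \cdot 18 \cdot 184}{99857} = \left(-1\right) \frac{460368}{99857} = - \frac{460368}{99857}$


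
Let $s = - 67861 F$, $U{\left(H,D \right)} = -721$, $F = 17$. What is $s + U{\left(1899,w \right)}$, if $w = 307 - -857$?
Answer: $-1154358$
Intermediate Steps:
$w = 1164$ ($w = 307 + 857 = 1164$)
$s = -1153637$ ($s = \left(-67861\right) 17 = -1153637$)
$s + U{\left(1899,w \right)} = -1153637 - 721 = -1154358$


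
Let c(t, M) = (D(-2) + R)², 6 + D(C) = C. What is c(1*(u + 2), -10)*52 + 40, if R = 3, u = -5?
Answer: 1340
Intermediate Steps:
D(C) = -6 + C
c(t, M) = 25 (c(t, M) = ((-6 - 2) + 3)² = (-8 + 3)² = (-5)² = 25)
c(1*(u + 2), -10)*52 + 40 = 25*52 + 40 = 1300 + 40 = 1340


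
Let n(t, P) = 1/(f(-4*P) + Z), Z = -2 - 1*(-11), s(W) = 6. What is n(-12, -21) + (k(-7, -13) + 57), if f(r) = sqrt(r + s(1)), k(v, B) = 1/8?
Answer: 449/8 + sqrt(10)/3 ≈ 57.179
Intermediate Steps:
k(v, B) = 1/8
Z = 9 (Z = -2 + 11 = 9)
f(r) = sqrt(6 + r) (f(r) = sqrt(r + 6) = sqrt(6 + r))
n(t, P) = 1/(9 + sqrt(6 - 4*P)) (n(t, P) = 1/(sqrt(6 - 4*P) + 9) = 1/(9 + sqrt(6 - 4*P)))
n(-12, -21) + (k(-7, -13) + 57) = 1/(9 + sqrt(2)*sqrt(3 - 2*(-21))) + (1/8 + 57) = 1/(9 + sqrt(2)*sqrt(3 + 42)) + 457/8 = 1/(9 + sqrt(2)*sqrt(45)) + 457/8 = 1/(9 + sqrt(2)*(3*sqrt(5))) + 457/8 = 1/(9 + 3*sqrt(10)) + 457/8 = 457/8 + 1/(9 + 3*sqrt(10))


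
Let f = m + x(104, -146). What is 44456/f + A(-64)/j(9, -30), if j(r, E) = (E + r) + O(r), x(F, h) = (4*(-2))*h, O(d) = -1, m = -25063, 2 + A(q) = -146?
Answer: 1279214/262845 ≈ 4.8668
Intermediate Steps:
A(q) = -148 (A(q) = -2 - 146 = -148)
x(F, h) = -8*h
j(r, E) = -1 + E + r (j(r, E) = (E + r) - 1 = -1 + E + r)
f = -23895 (f = -25063 - 8*(-146) = -25063 + 1168 = -23895)
44456/f + A(-64)/j(9, -30) = 44456/(-23895) - 148/(-1 - 30 + 9) = 44456*(-1/23895) - 148/(-22) = -44456/23895 - 148*(-1/22) = -44456/23895 + 74/11 = 1279214/262845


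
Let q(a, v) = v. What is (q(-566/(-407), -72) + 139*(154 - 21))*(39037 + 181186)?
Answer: 4055406545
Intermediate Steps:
(q(-566/(-407), -72) + 139*(154 - 21))*(39037 + 181186) = (-72 + 139*(154 - 21))*(39037 + 181186) = (-72 + 139*133)*220223 = (-72 + 18487)*220223 = 18415*220223 = 4055406545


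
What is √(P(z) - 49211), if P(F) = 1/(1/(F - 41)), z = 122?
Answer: 17*I*√170 ≈ 221.65*I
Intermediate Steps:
P(F) = -41 + F (P(F) = 1/(1/(-41 + F)) = -41 + F)
√(P(z) - 49211) = √((-41 + 122) - 49211) = √(81 - 49211) = √(-49130) = 17*I*√170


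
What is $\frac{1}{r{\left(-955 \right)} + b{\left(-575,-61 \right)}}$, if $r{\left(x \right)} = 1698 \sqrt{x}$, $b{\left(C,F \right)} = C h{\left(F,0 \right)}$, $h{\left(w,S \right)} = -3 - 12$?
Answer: $\frac{575}{188523363} - \frac{566 i \sqrt{955}}{942616815} \approx 3.05 \cdot 10^{-6} - 1.8556 \cdot 10^{-5} i$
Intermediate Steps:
$h{\left(w,S \right)} = -15$ ($h{\left(w,S \right)} = -3 - 12 = -15$)
$b{\left(C,F \right)} = - 15 C$ ($b{\left(C,F \right)} = C \left(-15\right) = - 15 C$)
$\frac{1}{r{\left(-955 \right)} + b{\left(-575,-61 \right)}} = \frac{1}{1698 \sqrt{-955} - -8625} = \frac{1}{1698 i \sqrt{955} + 8625} = \frac{1}{8625 + 1698 i \sqrt{955}}$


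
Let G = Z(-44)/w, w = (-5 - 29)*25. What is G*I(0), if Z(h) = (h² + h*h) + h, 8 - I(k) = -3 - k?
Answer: -21054/425 ≈ -49.539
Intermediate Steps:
I(k) = 11 + k (I(k) = 8 - (-3 - k) = 8 + (3 + k) = 11 + k)
Z(h) = h + 2*h² (Z(h) = (h² + h²) + h = 2*h² + h = h + 2*h²)
w = -850 (w = -34*25 = -850)
G = -1914/425 (G = -44*(1 + 2*(-44))/(-850) = -44*(1 - 88)*(-1/850) = -44*(-87)*(-1/850) = 3828*(-1/850) = -1914/425 ≈ -4.5035)
G*I(0) = -1914*(11 + 0)/425 = -1914/425*11 = -21054/425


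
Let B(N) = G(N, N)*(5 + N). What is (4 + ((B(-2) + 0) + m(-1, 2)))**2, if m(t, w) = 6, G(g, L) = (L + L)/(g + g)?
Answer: 169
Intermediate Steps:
G(g, L) = L/g (G(g, L) = (2*L)/((2*g)) = (2*L)*(1/(2*g)) = L/g)
B(N) = 5 + N (B(N) = (N/N)*(5 + N) = 1*(5 + N) = 5 + N)
(4 + ((B(-2) + 0) + m(-1, 2)))**2 = (4 + (((5 - 2) + 0) + 6))**2 = (4 + ((3 + 0) + 6))**2 = (4 + (3 + 6))**2 = (4 + 9)**2 = 13**2 = 169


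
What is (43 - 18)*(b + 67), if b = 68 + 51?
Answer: 4650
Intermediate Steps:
b = 119
(43 - 18)*(b + 67) = (43 - 18)*(119 + 67) = 25*186 = 4650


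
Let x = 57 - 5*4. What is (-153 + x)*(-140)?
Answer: 16240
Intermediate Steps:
x = 37 (x = 57 - 20 = 37)
(-153 + x)*(-140) = (-153 + 37)*(-140) = -116*(-140) = 16240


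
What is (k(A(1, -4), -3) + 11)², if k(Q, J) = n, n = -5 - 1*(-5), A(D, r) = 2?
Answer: 121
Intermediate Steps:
n = 0 (n = -5 + 5 = 0)
k(Q, J) = 0
(k(A(1, -4), -3) + 11)² = (0 + 11)² = 11² = 121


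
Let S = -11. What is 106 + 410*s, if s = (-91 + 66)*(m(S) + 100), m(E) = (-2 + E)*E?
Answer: -2490644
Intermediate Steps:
m(E) = E*(-2 + E)
s = -6075 (s = (-91 + 66)*(-11*(-2 - 11) + 100) = -25*(-11*(-13) + 100) = -25*(143 + 100) = -25*243 = -6075)
106 + 410*s = 106 + 410*(-6075) = 106 - 2490750 = -2490644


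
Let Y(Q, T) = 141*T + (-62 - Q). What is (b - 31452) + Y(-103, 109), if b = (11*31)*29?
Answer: -6153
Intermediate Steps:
Y(Q, T) = -62 - Q + 141*T
b = 9889 (b = 341*29 = 9889)
(b - 31452) + Y(-103, 109) = (9889 - 31452) + (-62 - 1*(-103) + 141*109) = -21563 + (-62 + 103 + 15369) = -21563 + 15410 = -6153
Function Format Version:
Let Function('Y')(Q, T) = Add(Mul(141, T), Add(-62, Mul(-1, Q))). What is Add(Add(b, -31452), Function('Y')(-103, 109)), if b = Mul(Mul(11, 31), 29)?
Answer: -6153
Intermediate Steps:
Function('Y')(Q, T) = Add(-62, Mul(-1, Q), Mul(141, T))
b = 9889 (b = Mul(341, 29) = 9889)
Add(Add(b, -31452), Function('Y')(-103, 109)) = Add(Add(9889, -31452), Add(-62, Mul(-1, -103), Mul(141, 109))) = Add(-21563, Add(-62, 103, 15369)) = Add(-21563, 15410) = -6153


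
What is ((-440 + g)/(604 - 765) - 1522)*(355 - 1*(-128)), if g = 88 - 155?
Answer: -733605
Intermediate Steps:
g = -67
((-440 + g)/(604 - 765) - 1522)*(355 - 1*(-128)) = ((-440 - 67)/(604 - 765) - 1522)*(355 - 1*(-128)) = (-507/(-161) - 1522)*(355 + 128) = (-507*(-1/161) - 1522)*483 = (507/161 - 1522)*483 = -244535/161*483 = -733605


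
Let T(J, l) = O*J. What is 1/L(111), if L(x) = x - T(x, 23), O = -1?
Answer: 1/222 ≈ 0.0045045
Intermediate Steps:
T(J, l) = -J
L(x) = 2*x (L(x) = x - (-1)*x = x + x = 2*x)
1/L(111) = 1/(2*111) = 1/222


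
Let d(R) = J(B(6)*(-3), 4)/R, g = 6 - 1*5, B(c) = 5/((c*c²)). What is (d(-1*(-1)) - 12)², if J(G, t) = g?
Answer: 121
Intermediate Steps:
B(c) = 5/c³ (B(c) = 5/(c³) = 5/c³)
g = 1 (g = 6 - 5 = 1)
J(G, t) = 1
d(R) = 1/R
(d(-1*(-1)) - 12)² = (1/(-1*(-1)) - 12)² = (1/1 - 12)² = (1 - 12)² = (-11)² = 121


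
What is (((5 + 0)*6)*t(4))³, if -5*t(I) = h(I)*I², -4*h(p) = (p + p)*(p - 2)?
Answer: 56623104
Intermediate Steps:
h(p) = -p*(-2 + p)/2 (h(p) = -(p + p)*(p - 2)/4 = -2*p*(-2 + p)/4 = -p*(-2 + p)/2)
t(I) = -I³*(2 - I)/10 (t(I) = -I*(2 - I)/2*I²/5 = -I³*(2 - I)/10)
(((5 + 0)*6)*t(4))³ = (((5 + 0)*6)*((⅒)*4³*(-2 + 4)))³ = ((5*6)*((⅒)*64*2))³ = (30*(64/5))³ = 384³ = 56623104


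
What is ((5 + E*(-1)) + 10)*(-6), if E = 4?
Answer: -66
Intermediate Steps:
((5 + E*(-1)) + 10)*(-6) = ((5 + 4*(-1)) + 10)*(-6) = ((5 - 4) + 10)*(-6) = (1 + 10)*(-6) = 11*(-6) = -66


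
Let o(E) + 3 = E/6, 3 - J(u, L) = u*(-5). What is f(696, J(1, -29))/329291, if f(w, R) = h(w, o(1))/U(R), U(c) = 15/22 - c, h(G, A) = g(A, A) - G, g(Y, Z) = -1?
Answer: 15334/53015851 ≈ 0.00028923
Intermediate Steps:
J(u, L) = 3 + 5*u (J(u, L) = 3 - u*(-5) = 3 - (-5)*u = 3 + 5*u)
o(E) = -3 + E/6
h(G, A) = -1 - G
U(c) = 15/22 - c (U(c) = 15*(1/22) - c = 15/22 - c)
f(w, R) = (-1 - w)/(15/22 - R)
f(696, J(1, -29))/329291 = (22*(1 + 696)/(-15 + 22*(3 + 5*1)))/329291 = (22*697/(-15 + 22*(3 + 5)))*(1/329291) = (22*697/(-15 + 22*8))*(1/329291) = (22*697/(-15 + 176))*(1/329291) = (22*697/161)*(1/329291) = (22*(1/161)*697)*(1/329291) = (15334/161)*(1/329291) = 15334/53015851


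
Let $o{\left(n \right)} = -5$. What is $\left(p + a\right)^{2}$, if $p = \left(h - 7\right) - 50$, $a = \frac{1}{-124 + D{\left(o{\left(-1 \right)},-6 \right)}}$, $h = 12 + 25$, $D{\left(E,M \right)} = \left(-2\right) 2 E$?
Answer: $\frac{4330561}{10816} \approx 400.38$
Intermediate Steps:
$D{\left(E,M \right)} = - 4 E$
$h = 37$
$a = - \frac{1}{104}$ ($a = \frac{1}{-124 - -20} = \frac{1}{-124 + 20} = \frac{1}{-104} = - \frac{1}{104} \approx -0.0096154$)
$p = -20$ ($p = \left(37 - 7\right) - 50 = 30 - 50 = -20$)
$\left(p + a\right)^{2} = \left(-20 - \frac{1}{104}\right)^{2} = \left(- \frac{2081}{104}\right)^{2} = \frac{4330561}{10816}$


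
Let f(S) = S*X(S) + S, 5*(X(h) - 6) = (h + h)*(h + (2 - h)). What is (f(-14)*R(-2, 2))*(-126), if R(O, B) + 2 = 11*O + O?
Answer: 963144/5 ≈ 1.9263e+5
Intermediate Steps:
R(O, B) = -2 + 12*O (R(O, B) = -2 + (11*O + O) = -2 + 12*O)
X(h) = 6 + 4*h/5 (X(h) = 6 + ((h + h)*(h + (2 - h)))/5 = 6 + ((2*h)*2)/5 = 6 + (4*h)/5 = 6 + 4*h/5)
f(S) = S + S*(6 + 4*S/5) (f(S) = S*(6 + 4*S/5) + S = S + S*(6 + 4*S/5))
(f(-14)*R(-2, 2))*(-126) = (((1/5)*(-14)*(35 + 4*(-14)))*(-2 + 12*(-2)))*(-126) = (((1/5)*(-14)*(35 - 56))*(-2 - 24))*(-126) = (((1/5)*(-14)*(-21))*(-26))*(-126) = ((294/5)*(-26))*(-126) = -7644/5*(-126) = 963144/5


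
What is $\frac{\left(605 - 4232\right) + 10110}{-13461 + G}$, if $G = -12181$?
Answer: $- \frac{6483}{25642} \approx -0.25283$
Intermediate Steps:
$\frac{\left(605 - 4232\right) + 10110}{-13461 + G} = \frac{\left(605 - 4232\right) + 10110}{-13461 - 12181} = \frac{-3627 + 10110}{-25642} = 6483 \left(- \frac{1}{25642}\right) = - \frac{6483}{25642}$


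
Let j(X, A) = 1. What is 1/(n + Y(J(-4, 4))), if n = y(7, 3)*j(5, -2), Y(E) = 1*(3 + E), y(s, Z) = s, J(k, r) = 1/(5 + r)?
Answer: 9/91 ≈ 0.098901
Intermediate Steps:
Y(E) = 3 + E
n = 7 (n = 7*1 = 7)
1/(n + Y(J(-4, 4))) = 1/(7 + (3 + 1/(5 + 4))) = 1/(7 + (3 + 1/9)) = 1/(7 + (3 + ⅑)) = 1/(7 + 28/9) = 1/(91/9) = 9/91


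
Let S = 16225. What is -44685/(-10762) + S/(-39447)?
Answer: 1588075745/424528614 ≈ 3.7408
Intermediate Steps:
-44685/(-10762) + S/(-39447) = -44685/(-10762) + 16225/(-39447) = -44685*(-1/10762) + 16225*(-1/39447) = 44685/10762 - 16225/39447 = 1588075745/424528614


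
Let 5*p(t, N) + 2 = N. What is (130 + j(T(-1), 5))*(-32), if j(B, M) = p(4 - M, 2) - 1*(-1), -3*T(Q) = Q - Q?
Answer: -4192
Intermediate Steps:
T(Q) = 0 (T(Q) = -(Q - Q)/3 = -⅓*0 = 0)
p(t, N) = -⅖ + N/5
j(B, M) = 1 (j(B, M) = (-⅖ + (⅕)*2) - 1*(-1) = (-⅖ + ⅖) + 1 = 0 + 1 = 1)
(130 + j(T(-1), 5))*(-32) = (130 + 1)*(-32) = 131*(-32) = -4192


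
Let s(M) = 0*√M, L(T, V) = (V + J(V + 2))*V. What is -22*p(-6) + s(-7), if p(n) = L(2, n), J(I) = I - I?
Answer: -792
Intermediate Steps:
J(I) = 0
L(T, V) = V² (L(T, V) = (V + 0)*V = V*V = V²)
p(n) = n²
s(M) = 0
-22*p(-6) + s(-7) = -22*(-6)² + 0 = -22*36 + 0 = -792 + 0 = -792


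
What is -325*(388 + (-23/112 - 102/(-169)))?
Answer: -183790025/1456 ≈ -1.2623e+5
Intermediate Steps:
-325*(388 + (-23/112 - 102/(-169))) = -325*(388 + (-23*1/112 - 102*(-1/169))) = -325*(388 + (-23/112 + 102/169)) = -325*(388 + 7537/18928) = -325*7351601/18928 = -183790025/1456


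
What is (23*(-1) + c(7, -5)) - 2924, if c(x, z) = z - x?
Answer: -2959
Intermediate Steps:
(23*(-1) + c(7, -5)) - 2924 = (23*(-1) + (-5 - 1*7)) - 2924 = (-23 + (-5 - 7)) - 2924 = (-23 - 12) - 2924 = -35 - 2924 = -2959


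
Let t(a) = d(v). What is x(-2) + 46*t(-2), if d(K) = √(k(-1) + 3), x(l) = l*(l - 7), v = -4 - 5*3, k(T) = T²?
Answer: 110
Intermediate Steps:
v = -19 (v = -4 - 15 = -19)
x(l) = l*(-7 + l)
d(K) = 2 (d(K) = √((-1)² + 3) = √(1 + 3) = √4 = 2)
t(a) = 2
x(-2) + 46*t(-2) = -2*(-7 - 2) + 46*2 = -2*(-9) + 92 = 18 + 92 = 110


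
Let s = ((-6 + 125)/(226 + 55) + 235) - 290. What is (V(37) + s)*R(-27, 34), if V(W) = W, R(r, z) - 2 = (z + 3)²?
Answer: -6771369/281 ≈ -24097.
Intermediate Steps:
R(r, z) = 2 + (3 + z)² (R(r, z) = 2 + (z + 3)² = 2 + (3 + z)²)
s = -15336/281 (s = (119/281 + 235) - 290 = 66154/281 - 290 = -15336/281 ≈ -54.577)
(V(37) + s)*R(-27, 34) = (37 - 15336/281)*(2 + (3 + 34)²) = -4939*(2 + 37²)/281 = -4939*(2 + 1369)/281 = -4939/281*1371 = -6771369/281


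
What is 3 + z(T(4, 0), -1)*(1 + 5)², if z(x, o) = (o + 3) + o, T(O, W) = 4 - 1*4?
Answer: 39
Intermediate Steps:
T(O, W) = 0 (T(O, W) = 4 - 4 = 0)
z(x, o) = 3 + 2*o (z(x, o) = (3 + o) + o = 3 + 2*o)
3 + z(T(4, 0), -1)*(1 + 5)² = 3 + (3 + 2*(-1))*(1 + 5)² = 3 + (3 - 2)*6² = 3 + 1*36 = 3 + 36 = 39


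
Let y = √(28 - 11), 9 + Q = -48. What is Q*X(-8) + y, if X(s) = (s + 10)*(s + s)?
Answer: 1824 + √17 ≈ 1828.1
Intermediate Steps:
Q = -57 (Q = -9 - 48 = -57)
X(s) = 2*s*(10 + s) (X(s) = (10 + s)*(2*s) = 2*s*(10 + s))
y = √17 ≈ 4.1231
Q*X(-8) + y = -114*(-8)*(10 - 8) + √17 = -114*(-8)*2 + √17 = -57*(-32) + √17 = 1824 + √17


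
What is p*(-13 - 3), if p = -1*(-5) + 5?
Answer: -160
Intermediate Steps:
p = 10 (p = 5 + 5 = 10)
p*(-13 - 3) = 10*(-13 - 3) = 10*(-16) = -160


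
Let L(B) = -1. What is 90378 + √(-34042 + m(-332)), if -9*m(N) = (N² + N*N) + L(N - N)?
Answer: 90378 + 5*I*√21073/3 ≈ 90378.0 + 241.94*I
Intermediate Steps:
m(N) = ⅑ - 2*N²/9 (m(N) = -((N² + N*N) - 1)/9 = -((N² + N²) - 1)/9 = -(2*N² - 1)/9 = -(-1 + 2*N²)/9 = ⅑ - 2*N²/9)
90378 + √(-34042 + m(-332)) = 90378 + √(-34042 + (⅑ - 2/9*(-332)²)) = 90378 + √(-34042 + (⅑ - 2/9*110224)) = 90378 + √(-34042 + (⅑ - 220448/9)) = 90378 + √(-34042 - 220447/9) = 90378 + √(-526825/9) = 90378 + 5*I*√21073/3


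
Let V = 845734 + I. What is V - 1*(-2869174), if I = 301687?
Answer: 4016595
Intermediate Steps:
V = 1147421 (V = 845734 + 301687 = 1147421)
V - 1*(-2869174) = 1147421 - 1*(-2869174) = 1147421 + 2869174 = 4016595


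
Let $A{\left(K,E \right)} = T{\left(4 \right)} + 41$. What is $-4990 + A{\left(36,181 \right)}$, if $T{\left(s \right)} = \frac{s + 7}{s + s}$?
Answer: $- \frac{39581}{8} \approx -4947.6$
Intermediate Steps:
$T{\left(s \right)} = \frac{7 + s}{2 s}$
$A{\left(K,E \right)} = \frac{339}{8}$ ($A{\left(K,E \right)} = \frac{7 + 4}{2 \cdot 4} + 41 = \frac{1}{2} \cdot \frac{1}{4} \cdot 11 + 41 = \frac{11}{8} + 41 = \frac{339}{8}$)
$-4990 + A{\left(36,181 \right)} = -4990 + \frac{339}{8} = - \frac{39581}{8}$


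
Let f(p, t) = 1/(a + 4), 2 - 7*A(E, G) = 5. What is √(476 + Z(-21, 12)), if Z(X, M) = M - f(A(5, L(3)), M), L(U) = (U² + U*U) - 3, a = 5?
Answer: √4391/3 ≈ 22.088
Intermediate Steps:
L(U) = -3 + 2*U² (L(U) = (U² + U²) - 3 = 2*U² - 3 = -3 + 2*U²)
A(E, G) = -3/7 (A(E, G) = 2/7 - ⅐*5 = 2/7 - 5/7 = -3/7)
f(p, t) = ⅑ (f(p, t) = 1/(5 + 4) = 1/9 = ⅑)
Z(X, M) = -⅑ + M (Z(X, M) = M - 1*⅑ = M - ⅑ = -⅑ + M)
√(476 + Z(-21, 12)) = √(476 + (-⅑ + 12)) = √(476 + 107/9) = √(4391/9) = √4391/3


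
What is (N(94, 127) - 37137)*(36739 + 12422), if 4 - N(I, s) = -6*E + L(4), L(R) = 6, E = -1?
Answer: -1826085345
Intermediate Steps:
N(I, s) = -8 (N(I, s) = 4 - (-6*(-1) + 6) = 4 - (6 + 6) = 4 - 1*12 = 4 - 12 = -8)
(N(94, 127) - 37137)*(36739 + 12422) = (-8 - 37137)*(36739 + 12422) = -37145*49161 = -1826085345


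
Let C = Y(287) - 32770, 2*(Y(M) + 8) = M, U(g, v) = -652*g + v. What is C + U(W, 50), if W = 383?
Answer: -564601/2 ≈ -2.8230e+5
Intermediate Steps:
U(g, v) = v - 652*g
Y(M) = -8 + M/2
C = -65269/2 (C = (-8 + (½)*287) - 32770 = (-8 + 287/2) - 32770 = 271/2 - 32770 = -65269/2 ≈ -32635.)
C + U(W, 50) = -65269/2 + (50 - 652*383) = -65269/2 + (50 - 249716) = -65269/2 - 249666 = -564601/2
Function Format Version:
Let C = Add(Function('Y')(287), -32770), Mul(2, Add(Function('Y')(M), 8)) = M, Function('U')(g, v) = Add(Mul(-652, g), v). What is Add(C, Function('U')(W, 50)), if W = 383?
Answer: Rational(-564601, 2) ≈ -2.8230e+5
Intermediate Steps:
Function('U')(g, v) = Add(v, Mul(-652, g))
Function('Y')(M) = Add(-8, Mul(Rational(1, 2), M))
C = Rational(-65269, 2) (C = Add(Add(-8, Mul(Rational(1, 2), 287)), -32770) = Add(Add(-8, Rational(287, 2)), -32770) = Add(Rational(271, 2), -32770) = Rational(-65269, 2) ≈ -32635.)
Add(C, Function('U')(W, 50)) = Add(Rational(-65269, 2), Add(50, Mul(-652, 383))) = Add(Rational(-65269, 2), Add(50, -249716)) = Add(Rational(-65269, 2), -249666) = Rational(-564601, 2)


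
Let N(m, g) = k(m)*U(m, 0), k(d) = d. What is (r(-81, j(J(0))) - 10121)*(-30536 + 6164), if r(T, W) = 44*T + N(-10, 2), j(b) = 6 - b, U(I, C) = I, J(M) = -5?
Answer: 331093620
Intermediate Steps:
N(m, g) = m**2 (N(m, g) = m*m = m**2)
r(T, W) = 100 + 44*T (r(T, W) = 44*T + (-10)**2 = 44*T + 100 = 100 + 44*T)
(r(-81, j(J(0))) - 10121)*(-30536 + 6164) = ((100 + 44*(-81)) - 10121)*(-30536 + 6164) = ((100 - 3564) - 10121)*(-24372) = (-3464 - 10121)*(-24372) = -13585*(-24372) = 331093620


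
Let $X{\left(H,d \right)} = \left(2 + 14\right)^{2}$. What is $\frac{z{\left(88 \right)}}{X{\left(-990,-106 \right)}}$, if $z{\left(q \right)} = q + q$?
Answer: $\frac{11}{16} \approx 0.6875$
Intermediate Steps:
$z{\left(q \right)} = 2 q$
$X{\left(H,d \right)} = 256$ ($X{\left(H,d \right)} = 16^{2} = 256$)
$\frac{z{\left(88 \right)}}{X{\left(-990,-106 \right)}} = \frac{2 \cdot 88}{256} = 176 \cdot \frac{1}{256} = \frac{11}{16}$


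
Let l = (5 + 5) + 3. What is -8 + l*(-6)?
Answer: -86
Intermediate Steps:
l = 13 (l = 10 + 3 = 13)
-8 + l*(-6) = -8 + 13*(-6) = -8 - 78 = -86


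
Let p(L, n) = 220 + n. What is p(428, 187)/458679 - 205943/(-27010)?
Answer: 94472722367/12388919790 ≈ 7.6256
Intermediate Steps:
p(428, 187)/458679 - 205943/(-27010) = (220 + 187)/458679 - 205943/(-27010) = 407*(1/458679) - 205943*(-1/27010) = 407/458679 + 205943/27010 = 94472722367/12388919790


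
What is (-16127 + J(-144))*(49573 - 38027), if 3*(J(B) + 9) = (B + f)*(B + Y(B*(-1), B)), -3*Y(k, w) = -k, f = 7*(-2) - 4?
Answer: -126451792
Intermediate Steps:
f = -18 (f = -14 - 4 = -18)
Y(k, w) = k/3 (Y(k, w) = -(-1)*k/3 = k/3)
J(B) = -9 + 2*B*(-18 + B)/9 (J(B) = -9 + ((B - 18)*(B + (B*(-1))/3))/3 = -9 + ((-18 + B)*(B + (-B)/3))/3 = -9 + ((-18 + B)*(B - B/3))/3 = -9 + ((-18 + B)*(2*B/3))/3 = -9 + (2*B*(-18 + B)/3)/3 = -9 + 2*B*(-18 + B)/9)
(-16127 + J(-144))*(49573 - 38027) = (-16127 + (-9 - 4*(-144) + (2/9)*(-144)²))*(49573 - 38027) = (-16127 + (-9 + 576 + (2/9)*20736))*11546 = (-16127 + (-9 + 576 + 4608))*11546 = (-16127 + 5175)*11546 = -10952*11546 = -126451792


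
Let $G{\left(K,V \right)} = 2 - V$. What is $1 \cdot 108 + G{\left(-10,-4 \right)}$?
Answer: $114$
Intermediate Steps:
$1 \cdot 108 + G{\left(-10,-4 \right)} = 1 \cdot 108 + \left(2 - -4\right) = 108 + \left(2 + 4\right) = 108 + 6 = 114$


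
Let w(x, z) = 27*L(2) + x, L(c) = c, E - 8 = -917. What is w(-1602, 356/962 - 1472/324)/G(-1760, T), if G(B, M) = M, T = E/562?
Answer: 96664/101 ≈ 957.07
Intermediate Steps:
E = -909 (E = 8 - 917 = -909)
w(x, z) = 54 + x (w(x, z) = 27*2 + x = 54 + x)
T = -909/562 ≈ -1.6174
w(-1602, 356/962 - 1472/324)/G(-1760, T) = (54 - 1602)/(-909/562) = -1548*(-562/909) = 96664/101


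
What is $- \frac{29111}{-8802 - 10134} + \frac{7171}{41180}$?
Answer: $\frac{4699229}{2745720} \approx 1.7115$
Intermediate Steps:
$- \frac{29111}{-8802 - 10134} + \frac{7171}{41180} = - \frac{29111}{-8802 - 10134} + 7171 \cdot \frac{1}{41180} = - \frac{29111}{-18936} + \frac{101}{580} = \left(-29111\right) \left(- \frac{1}{18936}\right) + \frac{101}{580} = \frac{29111}{18936} + \frac{101}{580} = \frac{4699229}{2745720}$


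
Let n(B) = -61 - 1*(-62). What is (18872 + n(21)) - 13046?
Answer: 5827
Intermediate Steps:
n(B) = 1 (n(B) = -61 + 62 = 1)
(18872 + n(21)) - 13046 = (18872 + 1) - 13046 = 18873 - 13046 = 5827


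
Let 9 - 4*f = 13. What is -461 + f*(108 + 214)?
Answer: -783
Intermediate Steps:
f = -1 (f = 9/4 - ¼*13 = 9/4 - 13/4 = -1)
-461 + f*(108 + 214) = -461 - (108 + 214) = -461 - 1*322 = -461 - 322 = -783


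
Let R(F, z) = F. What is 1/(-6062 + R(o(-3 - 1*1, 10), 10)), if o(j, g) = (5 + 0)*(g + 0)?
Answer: -1/6012 ≈ -0.00016633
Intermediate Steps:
o(j, g) = 5*g
1/(-6062 + R(o(-3 - 1*1, 10), 10)) = 1/(-6062 + 5*10) = 1/(-6062 + 50) = 1/(-6012) = -1/6012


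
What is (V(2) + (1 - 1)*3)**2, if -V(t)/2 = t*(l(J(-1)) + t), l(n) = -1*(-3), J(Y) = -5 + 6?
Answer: 400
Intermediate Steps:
J(Y) = 1
l(n) = 3
V(t) = -2*t*(3 + t)
(V(2) + (1 - 1)*3)**2 = (-2*2*(3 + 2) + (1 - 1)*3)**2 = (-2*2*5 + 0*3)**2 = (-20 + 0)**2 = (-20)**2 = 400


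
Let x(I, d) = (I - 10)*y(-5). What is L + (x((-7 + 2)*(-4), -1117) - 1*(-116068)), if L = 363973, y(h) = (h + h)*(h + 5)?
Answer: 480041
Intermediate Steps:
y(h) = 2*h*(5 + h) (y(h) = (2*h)*(5 + h) = 2*h*(5 + h))
x(I, d) = 0 (x(I, d) = (I - 10)*(2*(-5)*(5 - 5)) = (-10 + I)*(2*(-5)*0) = (-10 + I)*0 = 0)
L + (x((-7 + 2)*(-4), -1117) - 1*(-116068)) = 363973 + (0 - 1*(-116068)) = 363973 + (0 + 116068) = 363973 + 116068 = 480041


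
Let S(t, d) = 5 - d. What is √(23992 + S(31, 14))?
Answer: √23983 ≈ 154.86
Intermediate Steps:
√(23992 + S(31, 14)) = √(23992 + (5 - 1*14)) = √(23992 + (5 - 14)) = √(23992 - 9) = √23983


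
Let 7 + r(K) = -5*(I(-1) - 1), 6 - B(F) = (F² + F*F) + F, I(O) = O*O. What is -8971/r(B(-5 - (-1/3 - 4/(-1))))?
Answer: 8971/7 ≈ 1281.6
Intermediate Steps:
I(O) = O²
B(F) = 6 - F - 2*F² (B(F) = 6 - ((F² + F*F) + F) = 6 - ((F² + F²) + F) = 6 - (2*F² + F) = 6 - (F + 2*F²) = 6 + (-F - 2*F²) = 6 - F - 2*F²)
r(K) = -7 (r(K) = -7 - 5*((-1)² - 1) = -7 - 5*(1 - 1) = -7 - 5*0 = -7 + 0 = -7)
-8971/r(B(-5 - (-1/3 - 4/(-1)))) = -8971/(-7) = -8971*(-⅐) = 8971/7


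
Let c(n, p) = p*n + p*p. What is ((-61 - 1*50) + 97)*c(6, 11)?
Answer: -2618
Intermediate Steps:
c(n, p) = p² + n*p (c(n, p) = n*p + p² = p² + n*p)
((-61 - 1*50) + 97)*c(6, 11) = ((-61 - 1*50) + 97)*(11*(6 + 11)) = ((-61 - 50) + 97)*(11*17) = (-111 + 97)*187 = -14*187 = -2618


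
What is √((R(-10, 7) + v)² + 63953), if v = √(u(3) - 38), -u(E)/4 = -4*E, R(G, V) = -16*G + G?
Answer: √(86463 + 300*√10) ≈ 295.65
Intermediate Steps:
R(G, V) = -15*G
u(E) = 16*E (u(E) = -(-16)*E = 16*E)
v = √10 (v = √(16*3 - 38) = √(48 - 38) = √10 ≈ 3.1623)
√((R(-10, 7) + v)² + 63953) = √((-15*(-10) + √10)² + 63953) = √((150 + √10)² + 63953) = √(63953 + (150 + √10)²)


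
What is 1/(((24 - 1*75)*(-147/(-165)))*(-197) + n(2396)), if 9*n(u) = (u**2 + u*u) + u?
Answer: 495/636052267 ≈ 7.7824e-7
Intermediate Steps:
n(u) = u/9 + 2*u**2/9 (n(u) = ((u**2 + u*u) + u)/9 = ((u**2 + u**2) + u)/9 = (2*u**2 + u)/9 = (u + 2*u**2)/9 = u/9 + 2*u**2/9)
1/(((24 - 1*75)*(-147/(-165)))*(-197) + n(2396)) = 1/(((24 - 1*75)*(-147/(-165)))*(-197) + (1/9)*2396*(1 + 2*2396)) = 1/(((24 - 75)*(-147*(-1/165)))*(-197) + (1/9)*2396*(1 + 4792)) = 1/(-51*49/55*(-197) + (1/9)*2396*4793) = 1/(-2499/55*(-197) + 11484028/9) = 1/(492303/55 + 11484028/9) = 1/(636052267/495) = 495/636052267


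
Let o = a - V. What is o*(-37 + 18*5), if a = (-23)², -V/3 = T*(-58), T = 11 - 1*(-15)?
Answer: -211735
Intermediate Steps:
T = 26 (T = 11 + 15 = 26)
V = 4524 (V = -78*(-58) = -3*(-1508) = 4524)
a = 529
o = -3995 (o = 529 - 1*4524 = 529 - 4524 = -3995)
o*(-37 + 18*5) = -3995*(-37 + 18*5) = -3995*(-37 + 90) = -3995*53 = -211735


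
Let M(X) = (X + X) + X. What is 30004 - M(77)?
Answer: 29773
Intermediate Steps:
M(X) = 3*X (M(X) = 2*X + X = 3*X)
30004 - M(77) = 30004 - 3*77 = 30004 - 1*231 = 30004 - 231 = 29773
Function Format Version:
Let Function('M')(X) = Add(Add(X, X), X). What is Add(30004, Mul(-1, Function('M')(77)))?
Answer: 29773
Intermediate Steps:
Function('M')(X) = Mul(3, X) (Function('M')(X) = Add(Mul(2, X), X) = Mul(3, X))
Add(30004, Mul(-1, Function('M')(77))) = Add(30004, Mul(-1, Mul(3, 77))) = Add(30004, Mul(-1, 231)) = Add(30004, -231) = 29773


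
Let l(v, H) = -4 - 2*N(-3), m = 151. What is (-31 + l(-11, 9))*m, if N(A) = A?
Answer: -4379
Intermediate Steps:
l(v, H) = 2 (l(v, H) = -4 - 2*(-3) = -4 + 6 = 2)
(-31 + l(-11, 9))*m = (-31 + 2)*151 = -29*151 = -4379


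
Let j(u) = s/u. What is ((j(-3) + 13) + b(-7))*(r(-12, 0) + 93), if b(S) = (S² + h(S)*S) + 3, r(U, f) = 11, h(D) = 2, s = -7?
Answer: 16640/3 ≈ 5546.7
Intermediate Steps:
b(S) = 3 + S² + 2*S (b(S) = (S² + 2*S) + 3 = 3 + S² + 2*S)
j(u) = -7/u
((j(-3) + 13) + b(-7))*(r(-12, 0) + 93) = ((-7/(-3) + 13) + (3 + (-7)² + 2*(-7)))*(11 + 93) = ((-7*(-⅓) + 13) + (3 + 49 - 14))*104 = ((7/3 + 13) + 38)*104 = (46/3 + 38)*104 = (160/3)*104 = 16640/3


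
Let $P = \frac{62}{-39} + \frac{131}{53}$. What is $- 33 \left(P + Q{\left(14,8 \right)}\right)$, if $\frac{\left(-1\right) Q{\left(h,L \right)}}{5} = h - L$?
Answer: $\frac{662057}{689} \approx 960.9$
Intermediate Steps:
$Q{\left(h,L \right)} = - 5 h + 5 L$ ($Q{\left(h,L \right)} = - 5 \left(h - L\right) = - 5 h + 5 L$)
$P = \frac{1823}{2067}$ ($P = 62 \left(- \frac{1}{39}\right) + 131 \cdot \frac{1}{53} = - \frac{62}{39} + \frac{131}{53} = \frac{1823}{2067} \approx 0.88195$)
$- 33 \left(P + Q{\left(14,8 \right)}\right) = - 33 \left(\frac{1823}{2067} + \left(\left(-5\right) 14 + 5 \cdot 8\right)\right) = - 33 \left(\frac{1823}{2067} + \left(-70 + 40\right)\right) = - 33 \left(\frac{1823}{2067} - 30\right) = \left(-33\right) \left(- \frac{60187}{2067}\right) = \frac{662057}{689}$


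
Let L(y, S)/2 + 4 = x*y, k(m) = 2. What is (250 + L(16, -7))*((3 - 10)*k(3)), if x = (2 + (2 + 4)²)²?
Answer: -650300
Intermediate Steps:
x = 1444 (x = (2 + 6²)² = (2 + 36)² = 38² = 1444)
L(y, S) = -8 + 2888*y (L(y, S) = -8 + 2*(1444*y) = -8 + 2888*y)
(250 + L(16, -7))*((3 - 10)*k(3)) = (250 + (-8 + 2888*16))*((3 - 10)*2) = (250 + (-8 + 46208))*(-7*2) = (250 + 46200)*(-14) = 46450*(-14) = -650300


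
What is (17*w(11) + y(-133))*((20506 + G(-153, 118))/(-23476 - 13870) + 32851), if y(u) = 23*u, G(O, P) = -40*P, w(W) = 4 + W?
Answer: -1720026399320/18673 ≈ -9.2113e+7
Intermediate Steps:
(17*w(11) + y(-133))*((20506 + G(-153, 118))/(-23476 - 13870) + 32851) = (17*(4 + 11) + 23*(-133))*((20506 - 40*118)/(-23476 - 13870) + 32851) = (17*15 - 3059)*((20506 - 4720)/(-37346) + 32851) = (255 - 3059)*(15786*(-1/37346) + 32851) = -2804*(-7893/18673 + 32851) = -2804*613418830/18673 = -1720026399320/18673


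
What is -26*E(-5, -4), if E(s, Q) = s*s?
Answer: -650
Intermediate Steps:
E(s, Q) = s²
-26*E(-5, -4) = -26*(-5)² = -26*25 = -650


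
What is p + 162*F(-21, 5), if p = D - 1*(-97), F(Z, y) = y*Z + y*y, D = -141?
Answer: -13004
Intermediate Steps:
F(Z, y) = y**2 + Z*y (F(Z, y) = Z*y + y**2 = y**2 + Z*y)
p = -44 (p = -141 - 1*(-97) = -141 + 97 = -44)
p + 162*F(-21, 5) = -44 + 162*(5*(-21 + 5)) = -44 + 162*(5*(-16)) = -44 + 162*(-80) = -44 - 12960 = -13004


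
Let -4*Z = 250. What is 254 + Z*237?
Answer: -29117/2 ≈ -14559.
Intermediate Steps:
Z = -125/2 (Z = -¼*250 = -125/2 ≈ -62.500)
254 + Z*237 = 254 - 125/2*237 = 254 - 29625/2 = -29117/2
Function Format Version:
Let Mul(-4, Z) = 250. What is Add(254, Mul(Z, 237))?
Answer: Rational(-29117, 2) ≈ -14559.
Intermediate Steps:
Z = Rational(-125, 2) (Z = Mul(Rational(-1, 4), 250) = Rational(-125, 2) ≈ -62.500)
Add(254, Mul(Z, 237)) = Add(254, Mul(Rational(-125, 2), 237)) = Add(254, Rational(-29625, 2)) = Rational(-29117, 2)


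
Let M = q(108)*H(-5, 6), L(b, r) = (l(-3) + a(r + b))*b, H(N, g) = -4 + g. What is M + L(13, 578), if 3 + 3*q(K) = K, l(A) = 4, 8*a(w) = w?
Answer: 8659/8 ≈ 1082.4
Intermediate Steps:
a(w) = w/8
q(K) = -1 + K/3
L(b, r) = b*(4 + b/8 + r/8) (L(b, r) = (4 + (r + b)/8)*b = (4 + (b + r)/8)*b = (4 + (b/8 + r/8))*b = (4 + b/8 + r/8)*b = b*(4 + b/8 + r/8))
M = 70 (M = (-1 + (⅓)*108)*(-4 + 6) = (-1 + 36)*2 = 35*2 = 70)
M + L(13, 578) = 70 + (⅛)*13*(32 + 13 + 578) = 70 + (⅛)*13*623 = 70 + 8099/8 = 8659/8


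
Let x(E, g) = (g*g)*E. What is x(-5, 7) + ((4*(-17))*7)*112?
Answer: -53557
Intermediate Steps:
x(E, g) = E*g² (x(E, g) = g²*E = E*g²)
x(-5, 7) + ((4*(-17))*7)*112 = -5*7² + ((4*(-17))*7)*112 = -5*49 - 68*7*112 = -245 - 476*112 = -245 - 53312 = -53557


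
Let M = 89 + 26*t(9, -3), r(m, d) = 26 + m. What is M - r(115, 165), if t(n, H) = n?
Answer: 182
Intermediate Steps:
M = 323 (M = 89 + 26*9 = 89 + 234 = 323)
M - r(115, 165) = 323 - (26 + 115) = 323 - 1*141 = 323 - 141 = 182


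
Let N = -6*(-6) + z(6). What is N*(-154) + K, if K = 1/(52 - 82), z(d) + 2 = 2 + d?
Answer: -194041/30 ≈ -6468.0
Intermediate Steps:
z(d) = d (z(d) = -2 + (2 + d) = d)
K = -1/30 (K = 1/(-30) = -1/30 ≈ -0.033333)
N = 42 (N = -6*(-6) + 6 = 36 + 6 = 42)
N*(-154) + K = 42*(-154) - 1/30 = -6468 - 1/30 = -194041/30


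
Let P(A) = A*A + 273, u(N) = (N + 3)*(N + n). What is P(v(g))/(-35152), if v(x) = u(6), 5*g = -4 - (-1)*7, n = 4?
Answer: -8373/35152 ≈ -0.23819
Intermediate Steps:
u(N) = (3 + N)*(4 + N) (u(N) = (N + 3)*(N + 4) = (3 + N)*(4 + N))
g = ⅗ (g = (-4 - (-1)*7)/5 = (-4 - 1*(-7))/5 = (-4 + 7)/5 = (⅕)*3 = ⅗ ≈ 0.60000)
v(x) = 90 (v(x) = 12 + 6² + 7*6 = 12 + 36 + 42 = 90)
P(A) = 273 + A² (P(A) = A² + 273 = 273 + A²)
P(v(g))/(-35152) = (273 + 90²)/(-35152) = (273 + 8100)*(-1/35152) = 8373*(-1/35152) = -8373/35152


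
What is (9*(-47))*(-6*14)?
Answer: 35532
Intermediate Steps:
(9*(-47))*(-6*14) = -423*(-84) = 35532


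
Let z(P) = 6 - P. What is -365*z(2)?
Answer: -1460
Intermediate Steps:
-365*z(2) = -365*(6 - 1*2) = -365*(6 - 2) = -365*4 = -1460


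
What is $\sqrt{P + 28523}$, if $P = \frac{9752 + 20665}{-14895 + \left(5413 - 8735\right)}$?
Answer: $\frac{\sqrt{9465062689058}}{18217} \approx 168.88$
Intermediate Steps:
$P = - \frac{30417}{18217}$ ($P = \frac{30417}{-14895 - 3322} = \frac{30417}{-18217} = 30417 \left(- \frac{1}{18217}\right) = - \frac{30417}{18217} \approx -1.6697$)
$\sqrt{P + 28523} = \sqrt{- \frac{30417}{18217} + 28523} = \sqrt{\frac{519573074}{18217}} = \frac{\sqrt{9465062689058}}{18217}$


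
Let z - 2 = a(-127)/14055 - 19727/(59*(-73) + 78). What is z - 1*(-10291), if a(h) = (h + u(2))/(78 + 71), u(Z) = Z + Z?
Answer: 30399909652171/2952116885 ≈ 10298.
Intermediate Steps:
u(Z) = 2*Z
a(h) = 4/149 + h/149 (a(h) = (h + 2*2)/(78 + 71) = (h + 4)/149 = (4 + h)*(1/149) = 4/149 + h/149)
z = 19674788636/2952116885 (z = 2 + ((4/149 + (1/149)*(-127))/14055 - 19727/(59*(-73) + 78)) = 2 + ((4/149 - 127/149)*(1/14055) - 19727/(-4307 + 78)) = 2 + (-123/149*1/14055 - 19727/(-4229)) = 2 + (-41/698065 - 19727*(-1/4229)) = 2 + (-41/698065 + 19727/4229) = 2 + 13770554866/2952116885 = 19674788636/2952116885 ≈ 6.6646)
z - 1*(-10291) = 19674788636/2952116885 - 1*(-10291) = 19674788636/2952116885 + 10291 = 30399909652171/2952116885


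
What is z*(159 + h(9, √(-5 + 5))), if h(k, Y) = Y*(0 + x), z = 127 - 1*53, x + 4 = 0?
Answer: 11766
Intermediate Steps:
x = -4 (x = -4 + 0 = -4)
z = 74 (z = 127 - 53 = 74)
h(k, Y) = -4*Y (h(k, Y) = Y*(0 - 4) = Y*(-4) = -4*Y)
z*(159 + h(9, √(-5 + 5))) = 74*(159 - 4*√(-5 + 5)) = 74*(159 - 4*√0) = 74*(159 - 4*0) = 74*(159 + 0) = 74*159 = 11766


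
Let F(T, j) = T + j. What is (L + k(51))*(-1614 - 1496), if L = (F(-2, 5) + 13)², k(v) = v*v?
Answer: -8885270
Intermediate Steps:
k(v) = v²
L = 256 (L = ((-2 + 5) + 13)² = (3 + 13)² = 16² = 256)
(L + k(51))*(-1614 - 1496) = (256 + 51²)*(-1614 - 1496) = (256 + 2601)*(-3110) = 2857*(-3110) = -8885270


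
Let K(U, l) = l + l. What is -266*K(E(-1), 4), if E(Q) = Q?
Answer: -2128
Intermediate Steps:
K(U, l) = 2*l
-266*K(E(-1), 4) = -532*4 = -266*8 = -2128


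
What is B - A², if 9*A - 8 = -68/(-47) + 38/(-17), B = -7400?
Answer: -382690760044/51710481 ≈ -7400.6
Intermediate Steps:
A = 5762/7191 (A = 8/9 + (-68/(-47) + 38/(-17))/9 = 8/9 + (-68*(-1/47) + 38*(-1/17))/9 = 8/9 + (68/47 - 38/17)/9 = 8/9 + (⅑)*(-630/799) = 8/9 - 70/799 = 5762/7191 ≈ 0.80128)
B - A² = -7400 - (5762/7191)² = -7400 - 1*33200644/51710481 = -7400 - 33200644/51710481 = -382690760044/51710481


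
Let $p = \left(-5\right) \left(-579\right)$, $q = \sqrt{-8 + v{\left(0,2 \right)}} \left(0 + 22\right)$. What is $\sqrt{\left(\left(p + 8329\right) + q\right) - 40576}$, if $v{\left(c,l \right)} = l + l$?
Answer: $2 \sqrt{-7338 + 11 i} \approx 0.12841 + 171.32 i$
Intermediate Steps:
$v{\left(c,l \right)} = 2 l$
$q = 44 i$ ($q = \sqrt{-8 + 2 \cdot 2} \left(0 + 22\right) = \sqrt{-8 + 4} \cdot 22 = \sqrt{-4} \cdot 22 = 2 i 22 = 44 i \approx 44.0 i$)
$p = 2895$
$\sqrt{\left(\left(p + 8329\right) + q\right) - 40576} = \sqrt{\left(\left(2895 + 8329\right) + 44 i\right) - 40576} = \sqrt{\left(11224 + 44 i\right) - 40576} = \sqrt{-29352 + 44 i}$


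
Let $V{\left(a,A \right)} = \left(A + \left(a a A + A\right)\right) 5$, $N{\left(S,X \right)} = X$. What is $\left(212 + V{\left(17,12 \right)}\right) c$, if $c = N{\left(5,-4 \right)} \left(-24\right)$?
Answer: $1696512$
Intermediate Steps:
$V{\left(a,A \right)} = 10 A + 5 A a^{2}$ ($V{\left(a,A \right)} = \left(A + \left(a^{2} A + A\right)\right) 5 = \left(A + \left(A a^{2} + A\right)\right) 5 = \left(A + \left(A + A a^{2}\right)\right) 5 = \left(2 A + A a^{2}\right) 5 = 10 A + 5 A a^{2}$)
$c = 96$ ($c = \left(-4\right) \left(-24\right) = 96$)
$\left(212 + V{\left(17,12 \right)}\right) c = \left(212 + 5 \cdot 12 \left(2 + 17^{2}\right)\right) 96 = \left(212 + 5 \cdot 12 \left(2 + 289\right)\right) 96 = \left(212 + 5 \cdot 12 \cdot 291\right) 96 = \left(212 + 17460\right) 96 = 17672 \cdot 96 = 1696512$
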